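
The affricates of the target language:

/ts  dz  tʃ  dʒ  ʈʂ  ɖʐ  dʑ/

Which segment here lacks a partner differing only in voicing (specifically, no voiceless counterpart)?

/dʑ/

Alveolar: /ts/ ~ /dz/
Postalveolar: /tʃ/ ~ /dʒ/
Retroflex: /ʈʂ/ ~ /ɖʐ/
Alveolo-palatal: only /dʑ/ (voiced); no voiceless partner.
So /dʑ/ is the unpaired segment.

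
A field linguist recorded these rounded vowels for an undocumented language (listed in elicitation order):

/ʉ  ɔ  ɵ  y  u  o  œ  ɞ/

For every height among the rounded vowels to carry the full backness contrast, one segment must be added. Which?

/ø/

high: front /y/, central /ʉ/, back /u/.
high-mid: front —, central /ɵ/, back /o/.
low-mid: front /œ/, central /ɞ/, back /ɔ/.
The high-mid row has no front member, so the gap is the high-mid front rounded vowel /ø/.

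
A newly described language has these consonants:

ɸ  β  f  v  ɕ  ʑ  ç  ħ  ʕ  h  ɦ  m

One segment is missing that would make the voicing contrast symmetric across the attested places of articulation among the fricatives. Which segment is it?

/ʝ/

place of articulation  voiceless  voiced  
bilabial          ɸ         β       
labiodental       f         v       
alveolo-palatal   ɕ         ʑ       
palatal           ç         —       
pharyngeal        ħ         ʕ       
glottal           h         ɦ       
The palatal row has no voiced member, so the gap is the voiced palatal fricative /ʝ/.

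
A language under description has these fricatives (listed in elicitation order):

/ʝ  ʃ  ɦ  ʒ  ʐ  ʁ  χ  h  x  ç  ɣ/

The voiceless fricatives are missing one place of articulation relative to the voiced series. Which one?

retroflex

Voiceless: /ʃ/ (postalveolar), /ç/ (palatal), /x/ (velar), /χ/ (uvular), /h/ (glottal).
Voiced: /ʒ/ (postalveolar), /ʐ/ (retroflex), /ʝ/ (palatal), /ɣ/ (velar), /ʁ/ (uvular), /ɦ/ (glottal).
Every place of articulation has a voiceless member except retroflex, where /ʂ/ would be expected.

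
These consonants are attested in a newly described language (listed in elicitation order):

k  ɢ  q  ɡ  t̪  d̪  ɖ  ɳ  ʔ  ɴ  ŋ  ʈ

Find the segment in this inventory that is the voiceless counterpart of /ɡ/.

/k/

/ɡ/ is a voiced velar stop.
The voiceless counterpart is a voiceless velar stop — in this inventory, /k/.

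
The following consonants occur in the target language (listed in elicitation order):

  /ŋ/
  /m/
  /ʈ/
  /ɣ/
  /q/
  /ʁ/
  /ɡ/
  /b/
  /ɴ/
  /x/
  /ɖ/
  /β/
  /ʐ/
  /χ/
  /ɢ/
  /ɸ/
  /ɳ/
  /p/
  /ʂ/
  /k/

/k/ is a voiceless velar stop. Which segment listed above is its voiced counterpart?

/ɡ/

The voiced counterpart is a voiced velar stop — in this inventory, /ɡ/.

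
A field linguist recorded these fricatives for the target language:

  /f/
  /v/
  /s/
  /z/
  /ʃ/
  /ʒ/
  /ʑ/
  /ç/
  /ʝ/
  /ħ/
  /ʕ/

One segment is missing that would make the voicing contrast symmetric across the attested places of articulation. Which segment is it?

/ɕ/

Voiceless: /f/ (labiodental), /s/ (alveolar), /ʃ/ (postalveolar), /ç/ (palatal), /ħ/ (pharyngeal).
Voiced: /v/ (labiodental), /z/ (alveolar), /ʒ/ (postalveolar), /ʑ/ (alveolo-palatal), /ʝ/ (palatal), /ʕ/ (pharyngeal).
The alveolo-palatal row has no voiceless member, so the gap is the voiceless alveolo-palatal fricative /ɕ/.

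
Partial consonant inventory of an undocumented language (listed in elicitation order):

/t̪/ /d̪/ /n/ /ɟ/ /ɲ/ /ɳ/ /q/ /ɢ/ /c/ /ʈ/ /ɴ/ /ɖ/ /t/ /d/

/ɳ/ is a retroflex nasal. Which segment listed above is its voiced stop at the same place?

/ɖ/

The voiced stop at the same place is a voiced retroflex stop — in this inventory, /ɖ/.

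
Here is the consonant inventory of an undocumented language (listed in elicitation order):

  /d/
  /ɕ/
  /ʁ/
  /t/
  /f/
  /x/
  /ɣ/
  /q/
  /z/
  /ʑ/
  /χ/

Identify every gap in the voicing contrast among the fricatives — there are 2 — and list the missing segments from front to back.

labiodental: voiceless /f/, voiced —.
alveolar: voiceless —, voiced /z/.
alveolo-palatal: voiceless /ɕ/, voiced /ʑ/.
velar: voiceless /x/, voiced /ɣ/.
uvular: voiceless /χ/, voiced /ʁ/.
Gaps, from front to back: labiodental lacks voiced (/v/); alveolar lacks voiceless (/s/).

/v/, /s/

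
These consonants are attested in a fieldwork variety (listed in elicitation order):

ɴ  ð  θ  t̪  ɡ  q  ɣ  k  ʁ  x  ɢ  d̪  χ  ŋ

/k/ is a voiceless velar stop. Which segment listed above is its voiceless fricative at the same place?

/x/

The voiceless fricative at the same place is a voiceless velar fricative — in this inventory, /x/.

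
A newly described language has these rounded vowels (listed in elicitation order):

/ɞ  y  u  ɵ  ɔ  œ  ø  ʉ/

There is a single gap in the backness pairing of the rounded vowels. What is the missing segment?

Front: /y/ (high), /ø/ (high-mid), /œ/ (low-mid).
Central: /ʉ/ (high), /ɵ/ (high-mid), /ɞ/ (low-mid).
Back: /u/ (high), /ɔ/ (low-mid).
The high-mid row has no back member, so the gap is the high-mid back rounded vowel /o/.

/o/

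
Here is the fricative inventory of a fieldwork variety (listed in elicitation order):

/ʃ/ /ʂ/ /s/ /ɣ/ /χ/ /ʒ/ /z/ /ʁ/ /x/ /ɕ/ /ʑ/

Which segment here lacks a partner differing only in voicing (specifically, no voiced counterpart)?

/ʂ/

Alveolar: /s/ ~ /z/
Postalveolar: /ʃ/ ~ /ʒ/
Alveolo-palatal: /ɕ/ ~ /ʑ/
Velar: /x/ ~ /ɣ/
Uvular: /χ/ ~ /ʁ/
Retroflex: only /ʂ/ (voiceless); no voiced partner.
So /ʂ/ is the unpaired segment.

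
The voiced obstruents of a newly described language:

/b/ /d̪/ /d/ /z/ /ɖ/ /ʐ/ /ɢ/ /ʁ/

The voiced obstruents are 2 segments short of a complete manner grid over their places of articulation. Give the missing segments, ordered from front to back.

place of articulation  stop      fricative
bilabial          b         —       
dental            d̪        —       
alveolar          d         z       
retroflex         ɖ         ʐ       
uvular            ɢ         ʁ       
Gaps, from front to back: bilabial lacks fricative (/β/); dental lacks fricative (/ð/).

/β/, /ð/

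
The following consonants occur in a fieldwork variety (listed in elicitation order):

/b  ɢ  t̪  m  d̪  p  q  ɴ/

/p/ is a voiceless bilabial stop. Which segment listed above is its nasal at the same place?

/m/

The nasal at the same place is a bilabial nasal — in this inventory, /m/.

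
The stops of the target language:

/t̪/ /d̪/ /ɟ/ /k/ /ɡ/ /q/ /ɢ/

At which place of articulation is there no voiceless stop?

palatal

place of articulation  voiceless  voiced  
dental            t̪        d̪      
palatal           —         ɟ       
velar             k         ɡ       
uvular            q         ɢ       
Every place of articulation has a voiceless member except palatal, where /c/ would be expected.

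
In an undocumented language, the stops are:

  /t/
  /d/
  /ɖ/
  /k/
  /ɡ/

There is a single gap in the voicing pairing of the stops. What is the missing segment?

/ʈ/

place of articulation  voiceless  voiced  
alveolar          t         d       
retroflex         —         ɖ       
velar             k         ɡ       
The retroflex row has no voiceless member, so the gap is the voiceless retroflex stop /ʈ/.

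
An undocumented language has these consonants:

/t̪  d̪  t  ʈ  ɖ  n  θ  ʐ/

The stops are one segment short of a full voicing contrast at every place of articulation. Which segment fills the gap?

place of articulation  voiceless  voiced  
dental            t̪        d̪      
alveolar          t         —       
retroflex         ʈ         ɖ       
The alveolar row has no voiced member, so the gap is the voiced alveolar stop /d/.

/d/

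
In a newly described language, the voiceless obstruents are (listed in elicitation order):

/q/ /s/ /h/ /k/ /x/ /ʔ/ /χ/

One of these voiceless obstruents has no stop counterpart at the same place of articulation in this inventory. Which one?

/s/

Velar: /k/ ~ /x/
Uvular: /q/ ~ /χ/
Glottal: /ʔ/ ~ /h/
Alveolar: only /s/ (fricative); no stop partner.
So /s/ is the unpaired segment.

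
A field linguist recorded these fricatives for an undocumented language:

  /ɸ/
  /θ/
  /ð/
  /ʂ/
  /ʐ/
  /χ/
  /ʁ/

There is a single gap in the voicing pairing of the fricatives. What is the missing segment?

/β/

place of articulation  voiceless  voiced  
bilabial          ɸ         —       
dental            θ         ð       
retroflex         ʂ         ʐ       
uvular            χ         ʁ       
The bilabial row has no voiced member, so the gap is the voiced bilabial fricative /β/.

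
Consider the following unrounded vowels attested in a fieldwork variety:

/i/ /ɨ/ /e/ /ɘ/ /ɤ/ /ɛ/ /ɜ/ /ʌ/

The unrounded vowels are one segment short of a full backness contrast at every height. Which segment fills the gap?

/ɯ/

high: front /i/, central /ɨ/, back —.
high-mid: front /e/, central /ɘ/, back /ɤ/.
low-mid: front /ɛ/, central /ɜ/, back /ʌ/.
The high row has no back member, so the gap is the high back unrounded vowel /ɯ/.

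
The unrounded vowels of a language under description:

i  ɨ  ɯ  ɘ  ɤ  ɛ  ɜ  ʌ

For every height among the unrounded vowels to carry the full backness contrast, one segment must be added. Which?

/e/

Front: /i/ (high), /ɛ/ (low-mid).
Central: /ɨ/ (high), /ɘ/ (high-mid), /ɜ/ (low-mid).
Back: /ɯ/ (high), /ɤ/ (high-mid), /ʌ/ (low-mid).
The high-mid row has no front member, so the gap is the high-mid front unrounded vowel /e/.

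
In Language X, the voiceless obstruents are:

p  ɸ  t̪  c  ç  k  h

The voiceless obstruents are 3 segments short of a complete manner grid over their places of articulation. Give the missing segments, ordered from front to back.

/θ/, /x/, /ʔ/

place of articulation  stop      fricative
bilabial          p         ɸ       
dental            t̪        —       
palatal           c         ç       
velar             k         —       
glottal           —         h       
Gaps, from front to back: dental lacks fricative (/θ/); velar lacks fricative (/x/); glottal lacks stop (/ʔ/).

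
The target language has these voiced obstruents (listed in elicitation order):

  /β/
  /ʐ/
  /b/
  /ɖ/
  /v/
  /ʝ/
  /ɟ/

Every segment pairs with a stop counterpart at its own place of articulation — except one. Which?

/v/

Bilabial: /b/ ~ /β/
Retroflex: /ɖ/ ~ /ʐ/
Palatal: /ɟ/ ~ /ʝ/
Labiodental: only /v/ (fricative); no stop partner.
So /v/ is the unpaired segment.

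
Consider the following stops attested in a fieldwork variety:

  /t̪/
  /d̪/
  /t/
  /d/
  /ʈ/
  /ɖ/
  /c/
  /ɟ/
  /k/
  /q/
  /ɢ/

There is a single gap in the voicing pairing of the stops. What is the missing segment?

/ɡ/

Voiceless: /t̪/ (dental), /t/ (alveolar), /ʈ/ (retroflex), /c/ (palatal), /k/ (velar), /q/ (uvular).
Voiced: /d̪/ (dental), /d/ (alveolar), /ɖ/ (retroflex), /ɟ/ (palatal), /ɢ/ (uvular).
The velar row has no voiced member, so the gap is the voiced velar stop /ɡ/.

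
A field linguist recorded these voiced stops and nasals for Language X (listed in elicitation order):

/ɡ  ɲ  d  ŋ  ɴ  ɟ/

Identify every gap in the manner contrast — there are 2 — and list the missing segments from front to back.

place of articulation  oral stop  nasal   
alveolar          d         —       
palatal           ɟ         ɲ       
velar             ɡ         ŋ       
uvular            —         ɴ       
Gaps, from front to back: alveolar lacks nasal (/n/); uvular lacks oral stop (/ɢ/).

/n/, /ɢ/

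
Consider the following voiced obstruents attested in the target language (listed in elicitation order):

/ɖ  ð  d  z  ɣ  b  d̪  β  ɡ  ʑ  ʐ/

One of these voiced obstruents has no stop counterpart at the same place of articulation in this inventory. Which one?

/ʑ/

Bilabial: /b/ ~ /β/
Dental: /d̪/ ~ /ð/
Alveolar: /d/ ~ /z/
Retroflex: /ɖ/ ~ /ʐ/
Velar: /ɡ/ ~ /ɣ/
Alveolo-palatal: only /ʑ/ (fricative); no stop partner.
So /ʑ/ is the unpaired segment.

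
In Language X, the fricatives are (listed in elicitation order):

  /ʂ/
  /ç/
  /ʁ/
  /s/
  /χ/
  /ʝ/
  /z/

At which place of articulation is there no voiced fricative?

retroflex

Voiceless: /s/ (alveolar), /ʂ/ (retroflex), /ç/ (palatal), /χ/ (uvular).
Voiced: /z/ (alveolar), /ʝ/ (palatal), /ʁ/ (uvular).
Every place of articulation has a voiced member except retroflex, where /ʐ/ would be expected.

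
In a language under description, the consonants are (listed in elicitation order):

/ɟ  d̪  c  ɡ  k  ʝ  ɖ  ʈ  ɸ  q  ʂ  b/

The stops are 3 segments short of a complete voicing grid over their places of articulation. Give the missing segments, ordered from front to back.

Voiceless: /ʈ/ (retroflex), /c/ (palatal), /k/ (velar), /q/ (uvular).
Voiced: /b/ (bilabial), /d̪/ (dental), /ɖ/ (retroflex), /ɟ/ (palatal), /ɡ/ (velar).
Gaps, from front to back: bilabial lacks voiceless (/p/); dental lacks voiceless (/t̪/); uvular lacks voiced (/ɢ/).

/p/, /t̪/, /ɢ/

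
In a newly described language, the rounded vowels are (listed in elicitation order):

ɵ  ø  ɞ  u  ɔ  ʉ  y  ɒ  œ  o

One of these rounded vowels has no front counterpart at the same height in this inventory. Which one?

/ɒ/

High: /y/ ~ /ʉ/ ~ /u/
High-mid: /ø/ ~ /ɵ/ ~ /o/
Low-mid: /œ/ ~ /ɞ/ ~ /ɔ/
Low: only /ɒ/ (back); no front partner.
So /ɒ/ is the unpaired segment.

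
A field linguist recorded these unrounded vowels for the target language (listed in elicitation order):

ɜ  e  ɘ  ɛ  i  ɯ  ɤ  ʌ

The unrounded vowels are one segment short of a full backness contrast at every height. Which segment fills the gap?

/ɨ/

height            front     central   back    
high              i         —         ɯ       
high-mid          e         ɘ         ɤ       
low-mid           ɛ         ɜ         ʌ       
The high row has no central member, so the gap is the high central unrounded vowel /ɨ/.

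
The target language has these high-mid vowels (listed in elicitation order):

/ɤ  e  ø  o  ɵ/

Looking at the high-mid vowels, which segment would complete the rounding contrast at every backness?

front: unrounded /e/, rounded /ø/.
central: unrounded —, rounded /ɵ/.
back: unrounded /ɤ/, rounded /o/.
The central row has no unrounded member, so the gap is the central unrounded vowel /ɘ/.

/ɘ/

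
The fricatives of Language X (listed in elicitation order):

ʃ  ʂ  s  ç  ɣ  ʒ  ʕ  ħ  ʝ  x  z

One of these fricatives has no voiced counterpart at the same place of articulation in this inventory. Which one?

/ʂ/

Alveolar: /s/ ~ /z/
Postalveolar: /ʃ/ ~ /ʒ/
Palatal: /ç/ ~ /ʝ/
Velar: /x/ ~ /ɣ/
Pharyngeal: /ħ/ ~ /ʕ/
Retroflex: only /ʂ/ (voiceless); no voiced partner.
So /ʂ/ is the unpaired segment.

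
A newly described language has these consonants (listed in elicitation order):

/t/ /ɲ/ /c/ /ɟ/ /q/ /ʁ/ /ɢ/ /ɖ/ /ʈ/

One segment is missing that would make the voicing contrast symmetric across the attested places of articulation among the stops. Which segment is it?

/d/

place of articulation  voiceless  voiced  
alveolar          t         —       
retroflex         ʈ         ɖ       
palatal           c         ɟ       
uvular            q         ɢ       
The alveolar row has no voiced member, so the gap is the voiced alveolar stop /d/.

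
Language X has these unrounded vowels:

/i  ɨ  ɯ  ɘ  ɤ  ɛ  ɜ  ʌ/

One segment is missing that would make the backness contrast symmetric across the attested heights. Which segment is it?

/e/

high: front /i/, central /ɨ/, back /ɯ/.
high-mid: front —, central /ɘ/, back /ɤ/.
low-mid: front /ɛ/, central /ɜ/, back /ʌ/.
The high-mid row has no front member, so the gap is the high-mid front unrounded vowel /e/.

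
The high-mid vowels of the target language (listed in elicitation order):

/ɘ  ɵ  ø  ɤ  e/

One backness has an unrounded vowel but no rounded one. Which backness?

back

front: unrounded /e/, rounded /ø/.
central: unrounded /ɘ/, rounded /ɵ/.
back: unrounded /ɤ/, rounded —.
Every backness has a rounded member except back, where /o/ would be expected.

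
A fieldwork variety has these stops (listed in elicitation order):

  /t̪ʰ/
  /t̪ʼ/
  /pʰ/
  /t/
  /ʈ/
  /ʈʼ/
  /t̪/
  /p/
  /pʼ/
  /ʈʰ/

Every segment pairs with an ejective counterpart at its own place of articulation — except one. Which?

Bilabial: /p/ ~ /pʰ/ ~ /pʼ/
Dental: /t̪/ ~ /t̪ʰ/ ~ /t̪ʼ/
Retroflex: /ʈ/ ~ /ʈʰ/ ~ /ʈʼ/
Alveolar: only /t/ (plain); no ejective partner.
So /t/ is the unpaired segment.

/t/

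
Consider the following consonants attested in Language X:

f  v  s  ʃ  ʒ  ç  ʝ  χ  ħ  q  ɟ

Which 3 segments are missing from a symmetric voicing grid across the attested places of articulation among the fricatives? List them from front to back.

place of articulation  voiceless  voiced  
labiodental       f         v       
alveolar          s         —       
postalveolar      ʃ         ʒ       
palatal           ç         ʝ       
uvular            χ         —       
pharyngeal        ħ         —       
Gaps, from front to back: alveolar lacks voiced (/z/); uvular lacks voiced (/ʁ/); pharyngeal lacks voiced (/ʕ/).

/z/, /ʁ/, /ʕ/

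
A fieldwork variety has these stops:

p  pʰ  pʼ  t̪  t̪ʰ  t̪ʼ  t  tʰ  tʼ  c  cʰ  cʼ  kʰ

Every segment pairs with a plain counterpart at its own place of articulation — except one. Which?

/kʰ/

Bilabial: /p/ ~ /pʰ/ ~ /pʼ/
Dental: /t̪/ ~ /t̪ʰ/ ~ /t̪ʼ/
Alveolar: /t/ ~ /tʰ/ ~ /tʼ/
Palatal: /c/ ~ /cʰ/ ~ /cʼ/
Velar: only /kʰ/ (aspirated); no plain partner.
So /kʰ/ is the unpaired segment.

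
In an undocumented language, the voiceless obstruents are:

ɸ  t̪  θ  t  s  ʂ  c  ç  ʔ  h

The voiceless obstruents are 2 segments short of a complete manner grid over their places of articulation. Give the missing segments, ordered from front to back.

/p/, /ʈ/

Stop: /t̪/ (dental), /t/ (alveolar), /c/ (palatal), /ʔ/ (glottal).
Fricative: /ɸ/ (bilabial), /θ/ (dental), /s/ (alveolar), /ʂ/ (retroflex), /ç/ (palatal), /h/ (glottal).
Gaps, from front to back: bilabial lacks stop (/p/); retroflex lacks stop (/ʈ/).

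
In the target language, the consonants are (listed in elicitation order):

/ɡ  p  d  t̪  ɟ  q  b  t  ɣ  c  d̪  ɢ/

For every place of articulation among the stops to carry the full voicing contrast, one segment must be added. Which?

/k/

Voiceless: /p/ (bilabial), /t̪/ (dental), /t/ (alveolar), /c/ (palatal), /q/ (uvular).
Voiced: /b/ (bilabial), /d̪/ (dental), /d/ (alveolar), /ɟ/ (palatal), /ɡ/ (velar), /ɢ/ (uvular).
The velar row has no voiceless member, so the gap is the voiceless velar stop /k/.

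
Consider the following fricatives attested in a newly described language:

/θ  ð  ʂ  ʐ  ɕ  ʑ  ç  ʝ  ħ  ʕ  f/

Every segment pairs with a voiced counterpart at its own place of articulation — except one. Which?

Dental: /θ/ ~ /ð/
Retroflex: /ʂ/ ~ /ʐ/
Alveolo-palatal: /ɕ/ ~ /ʑ/
Palatal: /ç/ ~ /ʝ/
Pharyngeal: /ħ/ ~ /ʕ/
Labiodental: only /f/ (voiceless); no voiced partner.
So /f/ is the unpaired segment.

/f/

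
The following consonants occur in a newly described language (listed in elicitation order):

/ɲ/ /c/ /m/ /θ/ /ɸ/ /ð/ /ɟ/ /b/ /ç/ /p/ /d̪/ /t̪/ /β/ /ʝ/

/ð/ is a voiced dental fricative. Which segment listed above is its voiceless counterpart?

/θ/

The voiceless counterpart is a voiceless dental fricative — in this inventory, /θ/.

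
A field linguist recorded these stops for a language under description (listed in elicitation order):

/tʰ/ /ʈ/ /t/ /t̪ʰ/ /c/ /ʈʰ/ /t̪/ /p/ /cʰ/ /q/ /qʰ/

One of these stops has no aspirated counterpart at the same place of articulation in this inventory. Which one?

Dental: /t̪/ ~ /t̪ʰ/
Alveolar: /t/ ~ /tʰ/
Retroflex: /ʈ/ ~ /ʈʰ/
Palatal: /c/ ~ /cʰ/
Uvular: /q/ ~ /qʰ/
Bilabial: only /p/ (plain); no aspirated partner.
So /p/ is the unpaired segment.

/p/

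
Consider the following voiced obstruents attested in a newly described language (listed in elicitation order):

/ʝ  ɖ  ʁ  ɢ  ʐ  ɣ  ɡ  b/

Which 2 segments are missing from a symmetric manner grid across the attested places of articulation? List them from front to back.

/β/, /ɟ/

Stop: /b/ (bilabial), /ɖ/ (retroflex), /ɡ/ (velar), /ɢ/ (uvular).
Fricative: /ʐ/ (retroflex), /ʝ/ (palatal), /ɣ/ (velar), /ʁ/ (uvular).
Gaps, from front to back: bilabial lacks fricative (/β/); palatal lacks stop (/ɟ/).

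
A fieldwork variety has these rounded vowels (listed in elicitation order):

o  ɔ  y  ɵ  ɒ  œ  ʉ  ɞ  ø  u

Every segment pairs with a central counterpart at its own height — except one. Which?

/ɒ/

High: /y/ ~ /ʉ/ ~ /u/
High-mid: /ø/ ~ /ɵ/ ~ /o/
Low-mid: /œ/ ~ /ɞ/ ~ /ɔ/
Low: only /ɒ/ (back); no central partner.
So /ɒ/ is the unpaired segment.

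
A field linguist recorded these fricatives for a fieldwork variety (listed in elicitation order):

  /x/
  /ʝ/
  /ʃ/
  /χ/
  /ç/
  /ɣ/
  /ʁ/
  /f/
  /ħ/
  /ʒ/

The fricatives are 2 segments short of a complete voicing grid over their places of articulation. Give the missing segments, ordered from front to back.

place of articulation  voiceless  voiced  
labiodental       f         —       
postalveolar      ʃ         ʒ       
palatal           ç         ʝ       
velar             x         ɣ       
uvular            χ         ʁ       
pharyngeal        ħ         —       
Gaps, from front to back: labiodental lacks voiced (/v/); pharyngeal lacks voiced (/ʕ/).

/v/, /ʕ/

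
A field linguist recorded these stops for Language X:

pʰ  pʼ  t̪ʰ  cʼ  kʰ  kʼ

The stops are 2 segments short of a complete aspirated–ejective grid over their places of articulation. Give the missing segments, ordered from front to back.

Aspirated: /pʰ/ (bilabial), /t̪ʰ/ (dental), /kʰ/ (velar).
Ejective: /pʼ/ (bilabial), /cʼ/ (palatal), /kʼ/ (velar).
Gaps, from front to back: dental lacks ejective (/t̪ʼ/); palatal lacks aspirated (/cʰ/).

/t̪ʼ/, /cʰ/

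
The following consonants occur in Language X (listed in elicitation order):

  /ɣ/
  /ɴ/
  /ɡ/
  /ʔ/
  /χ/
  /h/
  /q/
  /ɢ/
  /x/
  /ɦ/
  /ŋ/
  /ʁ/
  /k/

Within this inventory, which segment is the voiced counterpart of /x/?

/ɣ/

/x/ is a voiceless velar fricative.
The voiced counterpart is a voiced velar fricative — in this inventory, /ɣ/.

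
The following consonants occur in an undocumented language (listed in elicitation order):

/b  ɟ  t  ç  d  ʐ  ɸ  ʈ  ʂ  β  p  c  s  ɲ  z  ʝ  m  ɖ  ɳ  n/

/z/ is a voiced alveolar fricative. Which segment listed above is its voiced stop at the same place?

/d/

The voiced stop at the same place is a voiced alveolar stop — in this inventory, /d/.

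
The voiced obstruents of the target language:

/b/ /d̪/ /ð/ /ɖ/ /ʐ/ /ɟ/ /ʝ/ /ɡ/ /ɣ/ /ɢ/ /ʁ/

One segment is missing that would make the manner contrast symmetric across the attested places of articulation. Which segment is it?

place of articulation  stop      fricative
bilabial          b         —       
dental            d̪        ð       
retroflex         ɖ         ʐ       
palatal           ɟ         ʝ       
velar             ɡ         ɣ       
uvular            ɢ         ʁ       
The bilabial row has no fricative member, so the gap is the bilabial fricative /β/.

/β/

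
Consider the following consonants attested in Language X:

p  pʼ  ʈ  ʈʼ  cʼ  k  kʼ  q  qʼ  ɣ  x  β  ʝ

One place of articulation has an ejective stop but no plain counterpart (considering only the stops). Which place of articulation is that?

palatal

place of articulation  plain     ejective
bilabial          p         pʼ      
retroflex         ʈ         ʈʼ      
palatal           —         cʼ      
velar             k         kʼ      
uvular            q         qʼ      
Every place of articulation has a plain member except palatal, where /c/ would be expected.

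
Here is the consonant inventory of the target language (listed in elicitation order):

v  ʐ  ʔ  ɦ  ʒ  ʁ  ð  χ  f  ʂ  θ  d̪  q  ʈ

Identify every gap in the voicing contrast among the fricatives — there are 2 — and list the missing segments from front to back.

/ʃ/, /h/

Voiceless: /f/ (labiodental), /θ/ (dental), /ʂ/ (retroflex), /χ/ (uvular).
Voiced: /v/ (labiodental), /ð/ (dental), /ʒ/ (postalveolar), /ʐ/ (retroflex), /ʁ/ (uvular), /ɦ/ (glottal).
Gaps, from front to back: postalveolar lacks voiceless (/ʃ/); glottal lacks voiceless (/h/).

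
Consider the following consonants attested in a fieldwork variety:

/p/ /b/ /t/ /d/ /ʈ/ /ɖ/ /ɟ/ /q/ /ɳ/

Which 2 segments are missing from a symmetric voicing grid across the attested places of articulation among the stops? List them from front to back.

/c/, /ɢ/

place of articulation  voiceless  voiced  
bilabial          p         b       
alveolar          t         d       
retroflex         ʈ         ɖ       
palatal           —         ɟ       
uvular            q         —       
Gaps, from front to back: palatal lacks voiceless (/c/); uvular lacks voiced (/ɢ/).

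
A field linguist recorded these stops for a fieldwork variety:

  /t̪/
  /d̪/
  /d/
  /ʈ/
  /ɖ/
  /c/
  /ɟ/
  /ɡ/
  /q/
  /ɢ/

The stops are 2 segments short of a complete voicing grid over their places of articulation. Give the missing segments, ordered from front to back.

Voiceless: /t̪/ (dental), /ʈ/ (retroflex), /c/ (palatal), /q/ (uvular).
Voiced: /d̪/ (dental), /d/ (alveolar), /ɖ/ (retroflex), /ɟ/ (palatal), /ɡ/ (velar), /ɢ/ (uvular).
Gaps, from front to back: alveolar lacks voiceless (/t/); velar lacks voiceless (/k/).

/t/, /k/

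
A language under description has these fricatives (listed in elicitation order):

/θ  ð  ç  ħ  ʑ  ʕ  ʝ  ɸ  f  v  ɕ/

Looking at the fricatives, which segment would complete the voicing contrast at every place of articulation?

Voiceless: /ɸ/ (bilabial), /f/ (labiodental), /θ/ (dental), /ɕ/ (alveolo-palatal), /ç/ (palatal), /ħ/ (pharyngeal).
Voiced: /v/ (labiodental), /ð/ (dental), /ʑ/ (alveolo-palatal), /ʝ/ (palatal), /ʕ/ (pharyngeal).
The bilabial row has no voiced member, so the gap is the voiced bilabial fricative /β/.

/β/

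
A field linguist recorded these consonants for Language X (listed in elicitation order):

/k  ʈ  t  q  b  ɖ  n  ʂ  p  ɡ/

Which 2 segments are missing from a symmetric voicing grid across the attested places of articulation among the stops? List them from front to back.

/d/, /ɢ/

Voiceless: /p/ (bilabial), /t/ (alveolar), /ʈ/ (retroflex), /k/ (velar), /q/ (uvular).
Voiced: /b/ (bilabial), /ɖ/ (retroflex), /ɡ/ (velar).
Gaps, from front to back: alveolar lacks voiced (/d/); uvular lacks voiced (/ɢ/).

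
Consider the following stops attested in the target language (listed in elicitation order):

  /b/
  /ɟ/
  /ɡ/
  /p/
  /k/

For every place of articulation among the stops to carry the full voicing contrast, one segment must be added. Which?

Voiceless: /p/ (bilabial), /k/ (velar).
Voiced: /b/ (bilabial), /ɟ/ (palatal), /ɡ/ (velar).
The palatal row has no voiceless member, so the gap is the voiceless palatal stop /c/.

/c/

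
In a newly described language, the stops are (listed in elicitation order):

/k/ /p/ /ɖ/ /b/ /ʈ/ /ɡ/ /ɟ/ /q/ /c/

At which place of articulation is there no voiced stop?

uvular

bilabial: voiceless /p/, voiced /b/.
retroflex: voiceless /ʈ/, voiced /ɖ/.
palatal: voiceless /c/, voiced /ɟ/.
velar: voiceless /k/, voiced /ɡ/.
uvular: voiceless /q/, voiced —.
Every place of articulation has a voiced member except uvular, where /ɢ/ would be expected.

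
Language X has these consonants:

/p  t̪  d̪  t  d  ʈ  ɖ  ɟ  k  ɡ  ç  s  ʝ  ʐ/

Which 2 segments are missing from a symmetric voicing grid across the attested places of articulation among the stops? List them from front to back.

/b/, /c/

bilabial: voiceless /p/, voiced —.
dental: voiceless /t̪/, voiced /d̪/.
alveolar: voiceless /t/, voiced /d/.
retroflex: voiceless /ʈ/, voiced /ɖ/.
palatal: voiceless —, voiced /ɟ/.
velar: voiceless /k/, voiced /ɡ/.
Gaps, from front to back: bilabial lacks voiced (/b/); palatal lacks voiceless (/c/).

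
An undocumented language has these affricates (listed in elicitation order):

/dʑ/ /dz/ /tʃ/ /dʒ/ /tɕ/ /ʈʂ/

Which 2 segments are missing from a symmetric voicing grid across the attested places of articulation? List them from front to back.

alveolar: voiceless —, voiced /dz/.
postalveolar: voiceless /tʃ/, voiced /dʒ/.
retroflex: voiceless /ʈʂ/, voiced —.
alveolo-palatal: voiceless /tɕ/, voiced /dʑ/.
Gaps, from front to back: alveolar lacks voiceless (/ts/); retroflex lacks voiced (/ɖʐ/).

/ts/, /ɖʐ/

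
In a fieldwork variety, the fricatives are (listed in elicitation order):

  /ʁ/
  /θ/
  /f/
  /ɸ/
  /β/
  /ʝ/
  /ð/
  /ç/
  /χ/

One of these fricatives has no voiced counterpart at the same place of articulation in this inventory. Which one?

/f/

Bilabial: /ɸ/ ~ /β/
Dental: /θ/ ~ /ð/
Palatal: /ç/ ~ /ʝ/
Uvular: /χ/ ~ /ʁ/
Labiodental: only /f/ (voiceless); no voiced partner.
So /f/ is the unpaired segment.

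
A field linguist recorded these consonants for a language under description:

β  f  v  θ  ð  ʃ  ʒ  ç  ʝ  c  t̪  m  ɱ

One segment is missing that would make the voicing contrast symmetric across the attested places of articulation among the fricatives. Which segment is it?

Voiceless: /f/ (labiodental), /θ/ (dental), /ʃ/ (postalveolar), /ç/ (palatal).
Voiced: /β/ (bilabial), /v/ (labiodental), /ð/ (dental), /ʒ/ (postalveolar), /ʝ/ (palatal).
The bilabial row has no voiceless member, so the gap is the voiceless bilabial fricative /ɸ/.

/ɸ/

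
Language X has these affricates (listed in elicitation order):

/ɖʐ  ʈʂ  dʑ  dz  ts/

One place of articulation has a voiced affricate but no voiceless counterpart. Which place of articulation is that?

alveolo-palatal

place of articulation  voiceless  voiced  
alveolar          ts        dz      
retroflex         ʈʂ        ɖʐ      
alveolo-palatal   —         dʑ      
Every place of articulation has a voiceless member except alveolo-palatal, where /tɕ/ would be expected.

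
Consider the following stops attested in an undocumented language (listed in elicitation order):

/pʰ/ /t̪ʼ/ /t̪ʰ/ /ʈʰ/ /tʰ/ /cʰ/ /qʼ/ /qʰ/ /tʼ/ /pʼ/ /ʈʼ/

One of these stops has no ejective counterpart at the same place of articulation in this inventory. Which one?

/cʰ/

Bilabial: /pʰ/ ~ /pʼ/
Dental: /t̪ʰ/ ~ /t̪ʼ/
Alveolar: /tʰ/ ~ /tʼ/
Retroflex: /ʈʰ/ ~ /ʈʼ/
Uvular: /qʰ/ ~ /qʼ/
Palatal: only /cʰ/ (aspirated); no ejective partner.
So /cʰ/ is the unpaired segment.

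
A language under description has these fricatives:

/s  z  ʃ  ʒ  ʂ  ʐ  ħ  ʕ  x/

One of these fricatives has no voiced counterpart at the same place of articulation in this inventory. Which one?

Alveolar: /s/ ~ /z/
Postalveolar: /ʃ/ ~ /ʒ/
Retroflex: /ʂ/ ~ /ʐ/
Pharyngeal: /ħ/ ~ /ʕ/
Velar: only /x/ (voiceless); no voiced partner.
So /x/ is the unpaired segment.

/x/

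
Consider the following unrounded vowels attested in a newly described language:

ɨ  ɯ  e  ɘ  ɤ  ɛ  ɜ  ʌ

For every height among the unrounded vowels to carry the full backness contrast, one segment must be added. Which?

/i/

height            front     central   back    
high              —         ɨ         ɯ       
high-mid          e         ɘ         ɤ       
low-mid           ɛ         ɜ         ʌ       
The high row has no front member, so the gap is the high front unrounded vowel /i/.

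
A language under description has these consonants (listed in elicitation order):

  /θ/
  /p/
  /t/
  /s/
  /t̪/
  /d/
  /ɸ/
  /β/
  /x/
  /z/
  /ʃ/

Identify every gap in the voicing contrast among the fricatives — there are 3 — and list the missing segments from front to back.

place of articulation  voiceless  voiced  
bilabial          ɸ         β       
dental            θ         —       
alveolar          s         z       
postalveolar      ʃ         —       
velar             x         —       
Gaps, from front to back: dental lacks voiced (/ð/); postalveolar lacks voiced (/ʒ/); velar lacks voiced (/ɣ/).

/ð/, /ʒ/, /ɣ/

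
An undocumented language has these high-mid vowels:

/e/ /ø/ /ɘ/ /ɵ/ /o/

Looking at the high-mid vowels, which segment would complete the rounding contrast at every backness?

/ɤ/

Unrounded: /e/ (front), /ɘ/ (central).
Rounded: /ø/ (front), /ɵ/ (central), /o/ (back).
The back row has no unrounded member, so the gap is the back unrounded vowel /ɤ/.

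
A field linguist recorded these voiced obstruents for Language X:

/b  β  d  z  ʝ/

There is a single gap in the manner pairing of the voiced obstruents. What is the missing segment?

/ɟ/

place of articulation  stop      fricative
bilabial          b         β       
alveolar          d         z       
palatal           —         ʝ       
The palatal row has no stop member, so the gap is the palatal stop /ɟ/.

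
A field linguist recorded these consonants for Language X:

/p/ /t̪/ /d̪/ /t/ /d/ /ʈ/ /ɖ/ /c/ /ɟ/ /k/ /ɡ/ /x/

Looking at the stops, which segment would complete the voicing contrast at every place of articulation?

Voiceless: /p/ (bilabial), /t̪/ (dental), /t/ (alveolar), /ʈ/ (retroflex), /c/ (palatal), /k/ (velar).
Voiced: /d̪/ (dental), /d/ (alveolar), /ɖ/ (retroflex), /ɟ/ (palatal), /ɡ/ (velar).
The bilabial row has no voiced member, so the gap is the voiced bilabial stop /b/.

/b/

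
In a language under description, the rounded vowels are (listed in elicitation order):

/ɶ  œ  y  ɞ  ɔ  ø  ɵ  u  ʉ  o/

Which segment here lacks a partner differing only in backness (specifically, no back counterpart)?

High: /y/ ~ /ʉ/ ~ /u/
High-mid: /ø/ ~ /ɵ/ ~ /o/
Low-mid: /œ/ ~ /ɞ/ ~ /ɔ/
Low: only /ɶ/ (front); no back partner.
So /ɶ/ is the unpaired segment.

/ɶ/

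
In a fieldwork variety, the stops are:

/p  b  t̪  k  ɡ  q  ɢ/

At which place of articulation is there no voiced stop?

place of articulation  voiceless  voiced  
bilabial          p         b       
dental            t̪        —       
velar             k         ɡ       
uvular            q         ɢ       
Every place of articulation has a voiced member except dental, where /d̪/ would be expected.

dental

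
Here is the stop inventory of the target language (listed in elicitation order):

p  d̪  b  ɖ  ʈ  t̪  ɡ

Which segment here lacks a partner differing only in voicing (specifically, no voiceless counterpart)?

/ɡ/

Bilabial: /p/ ~ /b/
Dental: /t̪/ ~ /d̪/
Retroflex: /ʈ/ ~ /ɖ/
Velar: only /ɡ/ (voiced); no voiceless partner.
So /ɡ/ is the unpaired segment.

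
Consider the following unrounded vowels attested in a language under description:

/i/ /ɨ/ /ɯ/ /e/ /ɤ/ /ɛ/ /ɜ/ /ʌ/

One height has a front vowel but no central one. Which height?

high-mid

height            front     central   back    
high              i         ɨ         ɯ       
high-mid          e         —         ɤ       
low-mid           ɛ         ɜ         ʌ       
Every height has a central member except high-mid, where /ɘ/ would be expected.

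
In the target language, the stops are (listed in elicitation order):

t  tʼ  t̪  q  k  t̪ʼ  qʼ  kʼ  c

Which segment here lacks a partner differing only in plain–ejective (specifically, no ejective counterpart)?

/c/

Dental: /t̪/ ~ /t̪ʼ/
Alveolar: /t/ ~ /tʼ/
Velar: /k/ ~ /kʼ/
Uvular: /q/ ~ /qʼ/
Palatal: only /c/ (plain); no ejective partner.
So /c/ is the unpaired segment.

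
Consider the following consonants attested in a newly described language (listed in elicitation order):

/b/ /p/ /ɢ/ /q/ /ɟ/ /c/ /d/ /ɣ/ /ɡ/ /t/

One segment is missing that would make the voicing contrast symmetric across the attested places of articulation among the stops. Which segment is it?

Voiceless: /p/ (bilabial), /t/ (alveolar), /c/ (palatal), /q/ (uvular).
Voiced: /b/ (bilabial), /d/ (alveolar), /ɟ/ (palatal), /ɡ/ (velar), /ɢ/ (uvular).
The velar row has no voiceless member, so the gap is the voiceless velar stop /k/.

/k/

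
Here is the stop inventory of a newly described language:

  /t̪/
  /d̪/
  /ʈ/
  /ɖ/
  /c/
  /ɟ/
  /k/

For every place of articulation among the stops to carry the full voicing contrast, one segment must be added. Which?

Voiceless: /t̪/ (dental), /ʈ/ (retroflex), /c/ (palatal), /k/ (velar).
Voiced: /d̪/ (dental), /ɖ/ (retroflex), /ɟ/ (palatal).
The velar row has no voiced member, so the gap is the voiced velar stop /ɡ/.

/ɡ/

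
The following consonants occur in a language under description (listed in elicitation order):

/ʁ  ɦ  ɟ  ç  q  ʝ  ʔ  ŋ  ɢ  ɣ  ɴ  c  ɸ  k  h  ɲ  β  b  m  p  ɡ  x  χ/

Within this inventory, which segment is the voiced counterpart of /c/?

/ɟ/

/c/ is a voiceless palatal stop.
The voiced counterpart is a voiced palatal stop — in this inventory, /ɟ/.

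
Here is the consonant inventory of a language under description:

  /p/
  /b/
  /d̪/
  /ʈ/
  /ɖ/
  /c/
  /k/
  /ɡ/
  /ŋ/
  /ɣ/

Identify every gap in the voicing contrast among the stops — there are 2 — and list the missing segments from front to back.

/t̪/, /ɟ/

Voiceless: /p/ (bilabial), /ʈ/ (retroflex), /c/ (palatal), /k/ (velar).
Voiced: /b/ (bilabial), /d̪/ (dental), /ɖ/ (retroflex), /ɡ/ (velar).
Gaps, from front to back: dental lacks voiceless (/t̪/); palatal lacks voiced (/ɟ/).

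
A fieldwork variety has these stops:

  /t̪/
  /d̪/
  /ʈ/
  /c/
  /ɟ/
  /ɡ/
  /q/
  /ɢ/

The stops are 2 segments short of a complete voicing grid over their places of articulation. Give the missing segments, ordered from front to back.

/ɖ/, /k/

dental: voiceless /t̪/, voiced /d̪/.
retroflex: voiceless /ʈ/, voiced —.
palatal: voiceless /c/, voiced /ɟ/.
velar: voiceless —, voiced /ɡ/.
uvular: voiceless /q/, voiced /ɢ/.
Gaps, from front to back: retroflex lacks voiced (/ɖ/); velar lacks voiceless (/k/).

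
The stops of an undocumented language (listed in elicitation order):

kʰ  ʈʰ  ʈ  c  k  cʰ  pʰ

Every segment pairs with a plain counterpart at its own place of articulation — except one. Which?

/pʰ/

Retroflex: /ʈ/ ~ /ʈʰ/
Palatal: /c/ ~ /cʰ/
Velar: /k/ ~ /kʰ/
Bilabial: only /pʰ/ (aspirated); no plain partner.
So /pʰ/ is the unpaired segment.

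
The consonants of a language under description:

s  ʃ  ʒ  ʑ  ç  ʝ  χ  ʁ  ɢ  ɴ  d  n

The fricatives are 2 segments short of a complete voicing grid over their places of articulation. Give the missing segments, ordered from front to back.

Voiceless: /s/ (alveolar), /ʃ/ (postalveolar), /ç/ (palatal), /χ/ (uvular).
Voiced: /ʒ/ (postalveolar), /ʑ/ (alveolo-palatal), /ʝ/ (palatal), /ʁ/ (uvular).
Gaps, from front to back: alveolar lacks voiced (/z/); alveolo-palatal lacks voiceless (/ɕ/).

/z/, /ɕ/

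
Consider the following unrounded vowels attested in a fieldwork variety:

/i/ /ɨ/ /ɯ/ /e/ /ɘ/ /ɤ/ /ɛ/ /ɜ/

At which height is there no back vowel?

height            front     central   back    
high              i         ɨ         ɯ       
high-mid          e         ɘ         ɤ       
low-mid           ɛ         ɜ         —       
Every height has a back member except low-mid, where /ʌ/ would be expected.

low-mid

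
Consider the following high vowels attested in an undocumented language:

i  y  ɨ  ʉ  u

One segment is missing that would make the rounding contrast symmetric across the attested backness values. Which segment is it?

/ɯ/

front: unrounded /i/, rounded /y/.
central: unrounded /ɨ/, rounded /ʉ/.
back: unrounded —, rounded /u/.
The back row has no unrounded member, so the gap is the back unrounded vowel /ɯ/.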